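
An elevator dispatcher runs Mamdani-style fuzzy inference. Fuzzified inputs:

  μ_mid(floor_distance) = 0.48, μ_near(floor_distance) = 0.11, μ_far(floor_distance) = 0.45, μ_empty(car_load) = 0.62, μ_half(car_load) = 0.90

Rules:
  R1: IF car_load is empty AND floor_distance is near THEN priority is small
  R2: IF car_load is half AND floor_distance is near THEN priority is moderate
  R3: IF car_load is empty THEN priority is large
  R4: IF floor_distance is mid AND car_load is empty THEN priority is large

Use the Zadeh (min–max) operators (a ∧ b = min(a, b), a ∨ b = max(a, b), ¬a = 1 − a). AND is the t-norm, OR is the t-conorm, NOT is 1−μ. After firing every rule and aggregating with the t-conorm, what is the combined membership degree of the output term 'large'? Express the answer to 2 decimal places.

0.62

R1: empty=0.62, near=0.11; AND[min(a, b)] → w = 0.11
R2: half=0.90, near=0.11; AND[min(a, b)] → w = 0.11
R3: empty=0.62 → w = 0.62
R4: mid=0.48, empty=0.62; AND[min(a, b)] → w = 0.48
Rules with consequent 'large': {R3, R4} → strengths 0.62, 0.48
Aggregate via t-conorm [max(a, b)]: 0.62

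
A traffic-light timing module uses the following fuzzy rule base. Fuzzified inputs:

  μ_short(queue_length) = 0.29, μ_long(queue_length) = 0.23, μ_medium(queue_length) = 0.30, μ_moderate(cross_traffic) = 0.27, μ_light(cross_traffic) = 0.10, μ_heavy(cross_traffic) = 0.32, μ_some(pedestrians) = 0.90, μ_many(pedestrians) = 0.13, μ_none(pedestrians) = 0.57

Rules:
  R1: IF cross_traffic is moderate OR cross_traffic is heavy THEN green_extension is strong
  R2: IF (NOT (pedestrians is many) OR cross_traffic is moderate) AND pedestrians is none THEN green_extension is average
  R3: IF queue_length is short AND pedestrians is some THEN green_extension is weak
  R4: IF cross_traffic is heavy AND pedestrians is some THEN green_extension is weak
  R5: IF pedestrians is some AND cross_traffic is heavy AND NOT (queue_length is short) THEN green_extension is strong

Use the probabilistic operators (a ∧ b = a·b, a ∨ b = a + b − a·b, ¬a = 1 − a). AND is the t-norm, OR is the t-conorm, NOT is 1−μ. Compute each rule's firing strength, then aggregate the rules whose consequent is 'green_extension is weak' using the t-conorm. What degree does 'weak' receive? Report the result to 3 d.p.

R1: moderate=0.27, heavy=0.32; OR[a + b − a·b] → w = 0.5036
R2: (¬many=1−0.13=0.87 OR moderate=0.27) = 0.9051; AND[a·b] with none=0.57 → w = 0.5159
R3: short=0.29, some=0.90; AND[a·b] → w = 0.2610
R4: heavy=0.32, some=0.90; AND[a·b] → w = 0.2880
R5: some=0.90, heavy=0.32, ¬short=1−0.29=0.71; AND[a·b] → w = 0.2045
Rules with consequent 'weak': {R3, R4} → strengths 0.2610, 0.2880
Aggregate via t-conorm [a + b − a·b]: 0.4738

0.474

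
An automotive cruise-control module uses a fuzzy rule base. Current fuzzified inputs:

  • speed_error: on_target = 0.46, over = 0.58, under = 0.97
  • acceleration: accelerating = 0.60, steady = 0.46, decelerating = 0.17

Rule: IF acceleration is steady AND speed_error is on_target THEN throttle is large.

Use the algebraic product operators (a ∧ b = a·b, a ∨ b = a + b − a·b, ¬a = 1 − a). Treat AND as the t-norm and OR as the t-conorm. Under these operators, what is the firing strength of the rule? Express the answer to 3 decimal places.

firing strength: steady=0.46, on_target=0.46; AND[a·b] → w = 0.2116

0.212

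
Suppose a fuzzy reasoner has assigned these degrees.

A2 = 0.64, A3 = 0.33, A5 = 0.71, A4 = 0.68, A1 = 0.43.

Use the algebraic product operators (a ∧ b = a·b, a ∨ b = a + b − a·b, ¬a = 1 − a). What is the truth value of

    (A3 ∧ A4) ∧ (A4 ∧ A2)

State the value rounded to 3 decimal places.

0.098

A3 ∧ A4 = a·b on (0.3300, 0.6800) = 0.2244
A4 ∧ A2 = a·b on (0.6800, 0.6400) = 0.4352
(A3 ∧ A4) ∧ (A4 ∧ A2) = a·b on (0.2244, 0.4352) = 0.0977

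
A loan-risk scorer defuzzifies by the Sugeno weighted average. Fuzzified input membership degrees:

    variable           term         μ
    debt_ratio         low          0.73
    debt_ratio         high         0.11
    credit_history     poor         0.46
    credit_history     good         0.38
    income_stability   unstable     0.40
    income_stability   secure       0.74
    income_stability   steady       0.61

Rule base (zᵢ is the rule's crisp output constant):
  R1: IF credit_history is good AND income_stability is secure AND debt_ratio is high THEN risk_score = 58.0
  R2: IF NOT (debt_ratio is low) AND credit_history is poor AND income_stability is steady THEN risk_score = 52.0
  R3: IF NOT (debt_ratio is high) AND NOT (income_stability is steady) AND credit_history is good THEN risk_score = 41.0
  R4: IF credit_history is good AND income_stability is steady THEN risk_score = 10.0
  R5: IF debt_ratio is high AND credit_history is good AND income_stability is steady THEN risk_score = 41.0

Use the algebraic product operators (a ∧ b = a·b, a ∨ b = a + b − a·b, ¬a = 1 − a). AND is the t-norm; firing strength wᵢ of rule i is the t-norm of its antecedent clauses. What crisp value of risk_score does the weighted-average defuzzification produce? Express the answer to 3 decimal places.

29.250

R1 (z=58.0): good=0.38, secure=0.74, high=0.11; AND[a·b] → w = 0.0309
R2 (z=52.0): ¬low=1−0.73=0.27, poor=0.46, steady=0.61; AND[a·b] → w = 0.0758
R3 (z=41.0): ¬high=1−0.11=0.89, ¬steady=1−0.61=0.39, good=0.38; AND[a·b] → w = 0.1319
R4 (z=10.0): good=0.38, steady=0.61; AND[a·b] → w = 0.2318
R5 (z=41.0): high=0.11, good=0.38, steady=0.61; AND[a·b] → w = 0.0255
Weighted average = (0.0309·58.0 + 0.0758·52.0 + 0.1319·41.0 + 0.2318·10.0 + 0.0255·41.0) / (0.0309 + 0.0758 + 0.1319 + 0.2318 + 0.0255)
  = 14.5049 / 0.4959 = 29.250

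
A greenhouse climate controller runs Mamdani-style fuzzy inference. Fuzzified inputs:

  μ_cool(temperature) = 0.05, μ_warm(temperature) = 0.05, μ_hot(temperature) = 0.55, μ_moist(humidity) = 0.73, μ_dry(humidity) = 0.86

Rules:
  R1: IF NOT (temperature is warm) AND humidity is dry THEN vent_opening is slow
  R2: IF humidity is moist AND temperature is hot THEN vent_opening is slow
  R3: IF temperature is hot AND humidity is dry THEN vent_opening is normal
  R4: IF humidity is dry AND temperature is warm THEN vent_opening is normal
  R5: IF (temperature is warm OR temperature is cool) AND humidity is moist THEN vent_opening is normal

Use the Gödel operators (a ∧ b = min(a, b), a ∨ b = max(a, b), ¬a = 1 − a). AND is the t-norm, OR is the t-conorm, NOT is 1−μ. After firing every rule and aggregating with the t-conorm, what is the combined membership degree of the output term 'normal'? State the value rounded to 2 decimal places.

0.55

R1: ¬warm=1−0.05=0.95, dry=0.86; AND[min(a, b)] → w = 0.86
R2: moist=0.73, hot=0.55; AND[min(a, b)] → w = 0.55
R3: hot=0.55, dry=0.86; AND[min(a, b)] → w = 0.55
R4: dry=0.86, warm=0.05; AND[min(a, b)] → w = 0.05
R5: (warm=0.05 OR cool=0.05) = 0.05; AND[min(a, b)] with moist=0.73 → w = 0.05
Rules with consequent 'normal': {R3, R4, R5} → strengths 0.55, 0.05, 0.05
Aggregate via t-conorm [max(a, b)]: 0.55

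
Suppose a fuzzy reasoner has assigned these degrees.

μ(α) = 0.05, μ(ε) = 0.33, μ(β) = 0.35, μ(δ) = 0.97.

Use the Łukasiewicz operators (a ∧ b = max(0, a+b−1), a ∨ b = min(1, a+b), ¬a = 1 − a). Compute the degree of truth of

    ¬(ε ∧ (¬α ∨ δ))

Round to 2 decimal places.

¬α = 1 − 0.05 = 0.95
¬α ∨ δ = min(1, a+b) on (0.95, 0.97) = 1.00
ε ∧ (¬α ∨ δ) = max(0, a+b−1) on (0.33, 1.00) = 0.33
¬(ε ∧ (¬α ∨ δ)) = 1 − 0.33 = 0.67

0.67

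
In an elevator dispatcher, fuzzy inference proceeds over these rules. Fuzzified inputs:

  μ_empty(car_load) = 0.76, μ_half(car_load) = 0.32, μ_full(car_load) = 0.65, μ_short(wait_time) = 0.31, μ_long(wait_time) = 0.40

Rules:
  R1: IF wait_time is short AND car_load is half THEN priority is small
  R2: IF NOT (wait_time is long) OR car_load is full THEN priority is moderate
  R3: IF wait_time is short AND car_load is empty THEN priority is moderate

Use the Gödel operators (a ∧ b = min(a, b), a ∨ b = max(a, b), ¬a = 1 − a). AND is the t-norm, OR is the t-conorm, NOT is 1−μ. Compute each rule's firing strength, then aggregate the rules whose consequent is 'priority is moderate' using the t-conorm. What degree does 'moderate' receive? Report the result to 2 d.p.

R1: short=0.31, half=0.32; AND[min(a, b)] → w = 0.31
R2: ¬long=1−0.40=0.60, full=0.65; OR[max(a, b)] → w = 0.65
R3: short=0.31, empty=0.76; AND[min(a, b)] → w = 0.31
Rules with consequent 'moderate': {R2, R3} → strengths 0.65, 0.31
Aggregate via t-conorm [max(a, b)]: 0.65

0.65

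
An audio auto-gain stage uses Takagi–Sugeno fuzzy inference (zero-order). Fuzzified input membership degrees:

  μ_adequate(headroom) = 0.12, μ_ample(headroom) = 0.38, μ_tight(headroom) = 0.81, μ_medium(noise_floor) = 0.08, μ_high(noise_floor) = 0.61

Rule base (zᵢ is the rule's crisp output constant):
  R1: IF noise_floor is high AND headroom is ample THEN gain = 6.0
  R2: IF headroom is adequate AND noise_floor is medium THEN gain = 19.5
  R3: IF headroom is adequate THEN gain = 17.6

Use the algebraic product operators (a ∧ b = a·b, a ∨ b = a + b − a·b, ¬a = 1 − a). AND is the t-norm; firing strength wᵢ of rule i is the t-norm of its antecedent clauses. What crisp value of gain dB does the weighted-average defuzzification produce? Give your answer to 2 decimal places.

10.21

R1 (z=6.0): high=0.61, ample=0.38; AND[a·b] → w = 0.2318
R2 (z=19.5): adequate=0.12, medium=0.08; AND[a·b] → w = 0.0096
R3 (z=17.6): adequate=0.12 → w = 0.1200
Weighted average = (0.2318·6.0 + 0.0096·19.5 + 0.1200·17.6) / (0.2318 + 0.0096 + 0.1200)
  = 3.6900 / 0.3614 = 10.21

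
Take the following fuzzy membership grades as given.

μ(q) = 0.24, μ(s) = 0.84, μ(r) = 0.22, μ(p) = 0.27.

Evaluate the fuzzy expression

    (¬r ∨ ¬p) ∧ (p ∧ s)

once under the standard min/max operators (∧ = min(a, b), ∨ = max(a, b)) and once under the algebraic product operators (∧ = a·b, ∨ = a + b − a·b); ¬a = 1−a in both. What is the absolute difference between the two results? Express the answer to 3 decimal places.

Under standard min/max:
  ¬r = 1 − 0.22 = 0.78
  ¬p = 1 − 0.27 = 0.73
  ¬r ∨ ¬p = max(a, b) on (0.78, 0.73) = 0.78
  p ∧ s = min(a, b) on (0.27, 0.84) = 0.27
  (¬r ∨ ¬p) ∧ (p ∧ s) = min(a, b) on (0.78, 0.27) = 0.27
  → value = 0.2700
Under algebraic product:
  ¬r = 1 − 0.2200 = 0.7800
  ¬p = 1 − 0.2700 = 0.7300
  ¬r ∨ ¬p = a + b − a·b on (0.7800, 0.7300) = 0.9406
  p ∧ s = a·b on (0.2700, 0.8400) = 0.2268
  (¬r ∨ ¬p) ∧ (p ∧ s) = a·b on (0.9406, 0.2268) = 0.2133
  → value = 0.2133
|0.2700 − 0.2133| = 0.057

0.057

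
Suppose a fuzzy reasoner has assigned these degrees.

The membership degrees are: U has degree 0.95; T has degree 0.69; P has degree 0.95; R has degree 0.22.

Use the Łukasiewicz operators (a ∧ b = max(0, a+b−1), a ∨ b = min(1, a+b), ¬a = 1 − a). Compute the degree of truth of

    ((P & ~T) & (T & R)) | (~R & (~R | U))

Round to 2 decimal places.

~T = 1 − 0.69 = 0.31
P & ~T = max(0, a+b−1) on (0.95, 0.31) = 0.26
T & R = max(0, a+b−1) on (0.69, 0.22) = 0.00
(P & ~T) & (T & R) = max(0, a+b−1) on (0.26, 0.00) = 0.00
~R = 1 − 0.22 = 0.78
~R = 1 − 0.22 = 0.78
~R | U = min(1, a+b) on (0.78, 0.95) = 1.00
~R & (~R | U) = max(0, a+b−1) on (0.78, 1.00) = 0.78
((P & ~T) & (T & R)) | (~R & (~R | U)) = min(1, a+b) on (0.00, 0.78) = 0.78

0.78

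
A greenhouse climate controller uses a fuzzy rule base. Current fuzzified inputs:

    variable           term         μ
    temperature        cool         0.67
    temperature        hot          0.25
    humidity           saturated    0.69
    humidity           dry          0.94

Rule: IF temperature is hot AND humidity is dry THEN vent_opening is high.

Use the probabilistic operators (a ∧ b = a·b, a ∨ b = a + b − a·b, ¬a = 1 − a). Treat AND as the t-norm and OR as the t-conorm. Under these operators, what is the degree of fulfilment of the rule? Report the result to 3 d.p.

0.235

firing strength: hot=0.25, dry=0.94; AND[a·b] → w = 0.2350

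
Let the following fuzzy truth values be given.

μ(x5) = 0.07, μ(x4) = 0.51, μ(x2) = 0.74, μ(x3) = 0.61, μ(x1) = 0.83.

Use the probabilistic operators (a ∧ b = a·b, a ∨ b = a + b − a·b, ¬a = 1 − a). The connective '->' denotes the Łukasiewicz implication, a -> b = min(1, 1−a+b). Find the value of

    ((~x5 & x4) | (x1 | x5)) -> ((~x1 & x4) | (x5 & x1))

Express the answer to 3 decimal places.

~x5 = 1 − 0.0700 = 0.9300
~x5 & x4 = a·b on (0.9300, 0.5100) = 0.4743
x1 | x5 = a + b − a·b on (0.8300, 0.0700) = 0.8419
(~x5 & x4) | (x1 | x5) = a + b − a·b on (0.4743, 0.8419) = 0.9169
~x1 = 1 − 0.8300 = 0.1700
~x1 & x4 = a·b on (0.1700, 0.5100) = 0.0867
x5 & x1 = a·b on (0.0700, 0.8300) = 0.0581
(~x1 & x4) | (x5 & x1) = a + b − a·b on (0.0867, 0.0581) = 0.1398
((~x5 & x4) | (x1 | x5)) -> ((~x1 & x4) | (x5 & x1))  [Łukasiewicz: min(1, 1−a+b)] with a=0.9169, b=0.1398 → 0.2229

0.223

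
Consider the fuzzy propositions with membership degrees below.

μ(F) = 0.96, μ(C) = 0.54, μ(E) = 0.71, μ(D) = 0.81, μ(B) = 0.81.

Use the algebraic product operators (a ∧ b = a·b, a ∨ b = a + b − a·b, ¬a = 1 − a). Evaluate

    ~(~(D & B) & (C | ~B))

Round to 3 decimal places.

0.784

D & B = a·b on (0.8100, 0.8100) = 0.6561
~(D & B) = 1 − 0.6561 = 0.3439
~B = 1 − 0.8100 = 0.1900
C | ~B = a + b − a·b on (0.5400, 0.1900) = 0.6274
~(D & B) & (C | ~B) = a·b on (0.3439, 0.6274) = 0.2158
~(~(D & B) & (C | ~B)) = 1 − 0.2158 = 0.7842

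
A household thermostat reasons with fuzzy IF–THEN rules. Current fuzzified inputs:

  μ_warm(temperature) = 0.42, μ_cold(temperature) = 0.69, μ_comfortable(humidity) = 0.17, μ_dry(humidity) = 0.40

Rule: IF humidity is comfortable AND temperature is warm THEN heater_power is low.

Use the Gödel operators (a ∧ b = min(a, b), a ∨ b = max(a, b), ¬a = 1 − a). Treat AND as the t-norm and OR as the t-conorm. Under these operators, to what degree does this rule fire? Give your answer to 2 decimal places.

firing strength: comfortable=0.17, warm=0.42; AND[min(a, b)] → w = 0.17

0.17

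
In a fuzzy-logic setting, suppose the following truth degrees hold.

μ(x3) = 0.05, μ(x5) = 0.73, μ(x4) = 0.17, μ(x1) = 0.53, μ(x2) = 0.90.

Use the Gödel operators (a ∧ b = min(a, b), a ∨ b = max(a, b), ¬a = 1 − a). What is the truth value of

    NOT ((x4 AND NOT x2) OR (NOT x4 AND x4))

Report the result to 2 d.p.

0.83

NOT x2 = 1 − 0.90 = 0.10
x4 AND NOT x2 = min(a, b) on (0.17, 0.10) = 0.10
NOT x4 = 1 − 0.17 = 0.83
NOT x4 AND x4 = min(a, b) on (0.83, 0.17) = 0.17
(x4 AND NOT x2) OR (NOT x4 AND x4) = max(a, b) on (0.10, 0.17) = 0.17
NOT ((x4 AND NOT x2) OR (NOT x4 AND x4)) = 1 − 0.17 = 0.83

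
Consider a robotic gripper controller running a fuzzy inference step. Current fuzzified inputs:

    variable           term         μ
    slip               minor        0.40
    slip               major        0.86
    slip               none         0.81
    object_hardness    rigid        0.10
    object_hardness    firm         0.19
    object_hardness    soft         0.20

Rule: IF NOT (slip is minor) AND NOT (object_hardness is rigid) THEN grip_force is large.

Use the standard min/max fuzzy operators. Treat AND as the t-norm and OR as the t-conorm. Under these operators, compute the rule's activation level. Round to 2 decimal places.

0.60

firing strength: ¬minor=1−0.40=0.60, ¬rigid=1−0.10=0.90; AND[min(a, b)] → w = 0.60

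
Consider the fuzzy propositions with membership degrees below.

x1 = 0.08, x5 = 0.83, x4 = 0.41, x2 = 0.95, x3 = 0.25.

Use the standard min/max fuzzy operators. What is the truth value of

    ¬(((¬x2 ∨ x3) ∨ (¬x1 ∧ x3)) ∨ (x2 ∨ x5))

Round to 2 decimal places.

¬x2 = 1 − 0.95 = 0.05
¬x2 ∨ x3 = max(a, b) on (0.05, 0.25) = 0.25
¬x1 = 1 − 0.08 = 0.92
¬x1 ∧ x3 = min(a, b) on (0.92, 0.25) = 0.25
(¬x2 ∨ x3) ∨ (¬x1 ∧ x3) = max(a, b) on (0.25, 0.25) = 0.25
x2 ∨ x5 = max(a, b) on (0.95, 0.83) = 0.95
((¬x2 ∨ x3) ∨ (¬x1 ∧ x3)) ∨ (x2 ∨ x5) = max(a, b) on (0.25, 0.95) = 0.95
¬(((¬x2 ∨ x3) ∨ (¬x1 ∧ x3)) ∨ (x2 ∨ x5)) = 1 − 0.95 = 0.05

0.05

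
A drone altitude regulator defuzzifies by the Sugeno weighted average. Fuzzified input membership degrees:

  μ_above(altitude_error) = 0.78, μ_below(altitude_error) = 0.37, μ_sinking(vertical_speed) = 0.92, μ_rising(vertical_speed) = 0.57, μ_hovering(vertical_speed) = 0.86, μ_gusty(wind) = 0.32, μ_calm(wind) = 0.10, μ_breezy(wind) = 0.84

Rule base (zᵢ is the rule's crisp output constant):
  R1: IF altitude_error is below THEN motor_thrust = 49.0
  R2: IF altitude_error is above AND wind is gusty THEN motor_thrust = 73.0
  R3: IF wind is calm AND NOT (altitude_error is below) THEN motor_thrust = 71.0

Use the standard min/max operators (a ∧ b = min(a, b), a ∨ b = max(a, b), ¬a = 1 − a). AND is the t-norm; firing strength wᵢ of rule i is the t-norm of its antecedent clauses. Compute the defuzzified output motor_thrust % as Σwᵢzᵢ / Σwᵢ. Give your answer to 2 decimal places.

61.51

R1 (z=49.0): below=0.37 → w = 0.37
R2 (z=73.0): above=0.78, gusty=0.32; AND[min(a, b)] → w = 0.32
R3 (z=71.0): calm=0.10, ¬below=1−0.37=0.63; AND[min(a, b)] → w = 0.10
Weighted average = (0.37·49.0 + 0.32·73.0 + 0.10·71.0) / (0.37 + 0.32 + 0.10)
  = 48.5900 / 0.7900 = 61.51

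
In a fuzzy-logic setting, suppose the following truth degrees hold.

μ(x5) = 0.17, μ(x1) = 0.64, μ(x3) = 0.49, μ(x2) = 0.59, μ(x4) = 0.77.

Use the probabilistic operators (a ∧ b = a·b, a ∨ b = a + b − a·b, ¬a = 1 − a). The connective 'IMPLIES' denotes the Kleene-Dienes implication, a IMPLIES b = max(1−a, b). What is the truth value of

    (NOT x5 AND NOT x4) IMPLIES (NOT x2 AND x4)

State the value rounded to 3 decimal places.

NOT x5 = 1 − 0.1700 = 0.8300
NOT x4 = 1 − 0.7700 = 0.2300
NOT x5 AND NOT x4 = a·b on (0.8300, 0.2300) = 0.1909
NOT x2 = 1 − 0.5900 = 0.4100
NOT x2 AND x4 = a·b on (0.4100, 0.7700) = 0.3157
(NOT x5 AND NOT x4) IMPLIES (NOT x2 AND x4)  [Kleene-Dienes: max(1−a, b)] with a=0.1909, b=0.3157 → 0.8091

0.809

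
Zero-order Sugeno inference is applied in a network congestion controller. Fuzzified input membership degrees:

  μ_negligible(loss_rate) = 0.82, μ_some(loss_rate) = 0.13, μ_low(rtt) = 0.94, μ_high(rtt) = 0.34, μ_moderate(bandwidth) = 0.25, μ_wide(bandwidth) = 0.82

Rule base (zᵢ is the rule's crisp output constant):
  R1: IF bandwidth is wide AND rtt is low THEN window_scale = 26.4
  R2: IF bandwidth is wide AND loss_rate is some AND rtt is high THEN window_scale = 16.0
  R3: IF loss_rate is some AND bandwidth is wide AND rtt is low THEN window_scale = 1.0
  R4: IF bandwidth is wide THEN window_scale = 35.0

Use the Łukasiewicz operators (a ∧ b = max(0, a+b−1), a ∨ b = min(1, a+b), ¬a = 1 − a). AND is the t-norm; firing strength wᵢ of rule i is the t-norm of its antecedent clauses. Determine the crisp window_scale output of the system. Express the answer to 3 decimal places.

R1 (z=26.4): wide=0.82, low=0.94; AND[max(0, a+b−1)] → w = 0.76
R2 (z=16.0): wide=0.82, some=0.13, high=0.34; AND[max(0, a+b−1)] → w = 0.00
R3 (z=1.0): some=0.13, wide=0.82, low=0.94; AND[max(0, a+b−1)] → w = 0.00
R4 (z=35.0): wide=0.82 → w = 0.82
Weighted average = (0.76·26.4 + 0.00·16.0 + 0.00·1.0 + 0.82·35.0) / (0.76 + 0.00 + 0.00 + 0.82)
  = 48.7640 / 1.5800 = 30.863

30.863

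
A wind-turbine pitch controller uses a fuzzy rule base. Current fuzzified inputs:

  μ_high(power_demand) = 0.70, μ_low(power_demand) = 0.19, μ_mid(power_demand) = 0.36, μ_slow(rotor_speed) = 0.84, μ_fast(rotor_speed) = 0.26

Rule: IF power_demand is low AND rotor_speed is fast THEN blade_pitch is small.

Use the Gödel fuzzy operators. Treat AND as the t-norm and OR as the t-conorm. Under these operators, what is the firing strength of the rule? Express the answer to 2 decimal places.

0.19

firing strength: low=0.19, fast=0.26; AND[min(a, b)] → w = 0.19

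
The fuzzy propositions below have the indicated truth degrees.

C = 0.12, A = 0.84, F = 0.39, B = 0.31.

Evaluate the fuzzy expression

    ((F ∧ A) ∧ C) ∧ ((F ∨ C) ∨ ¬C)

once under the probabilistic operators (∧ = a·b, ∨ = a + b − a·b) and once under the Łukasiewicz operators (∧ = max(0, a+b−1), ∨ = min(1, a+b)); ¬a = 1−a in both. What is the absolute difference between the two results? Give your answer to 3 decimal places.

Under probabilistic:
  F ∧ A = a·b on (0.3900, 0.8400) = 0.3276
  (F ∧ A) ∧ C = a·b on (0.3276, 0.1200) = 0.0393
  F ∨ C = a + b − a·b on (0.3900, 0.1200) = 0.4632
  ¬C = 1 − 0.1200 = 0.8800
  (F ∨ C) ∨ ¬C = a + b − a·b on (0.4632, 0.8800) = 0.9356
  ((F ∧ A) ∧ C) ∧ ((F ∨ C) ∨ ¬C) = a·b on (0.0393, 0.9356) = 0.0368
  → value = 0.0368
Under Łukasiewicz:
  F ∧ A = max(0, a+b−1) on (0.39, 0.84) = 0.23
  (F ∧ A) ∧ C = max(0, a+b−1) on (0.23, 0.12) = 0.00
  F ∨ C = min(1, a+b) on (0.39, 0.12) = 0.51
  ¬C = 1 − 0.12 = 0.88
  (F ∨ C) ∨ ¬C = min(1, a+b) on (0.51, 0.88) = 1.00
  ((F ∧ A) ∧ C) ∧ ((F ∨ C) ∨ ¬C) = max(0, a+b−1) on (0.00, 1.00) = 0.00
  → value = 0.0000
|0.0368 − 0.0000| = 0.037

0.037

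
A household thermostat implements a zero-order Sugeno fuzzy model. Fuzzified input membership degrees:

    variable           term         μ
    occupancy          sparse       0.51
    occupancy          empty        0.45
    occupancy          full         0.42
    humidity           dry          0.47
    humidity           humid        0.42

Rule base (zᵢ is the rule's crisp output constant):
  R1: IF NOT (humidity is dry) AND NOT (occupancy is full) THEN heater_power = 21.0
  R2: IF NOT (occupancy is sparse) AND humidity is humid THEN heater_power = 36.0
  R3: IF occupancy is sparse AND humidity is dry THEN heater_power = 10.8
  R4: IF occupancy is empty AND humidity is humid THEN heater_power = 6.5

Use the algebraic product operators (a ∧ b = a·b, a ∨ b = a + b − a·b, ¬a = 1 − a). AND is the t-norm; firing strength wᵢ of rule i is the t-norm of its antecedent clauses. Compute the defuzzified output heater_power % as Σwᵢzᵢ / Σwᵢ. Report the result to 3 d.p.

R1 (z=21.0): ¬dry=1−0.47=0.53, ¬full=1−0.42=0.58; AND[a·b] → w = 0.3074
R2 (z=36.0): ¬sparse=1−0.51=0.49, humid=0.42; AND[a·b] → w = 0.2058
R3 (z=10.8): sparse=0.51, dry=0.47; AND[a·b] → w = 0.2397
R4 (z=6.5): empty=0.45, humid=0.42; AND[a·b] → w = 0.1890
Weighted average = (0.3074·21.0 + 0.2058·36.0 + 0.2397·10.8 + 0.1890·6.5) / (0.3074 + 0.2058 + 0.2397 + 0.1890)
  = 17.6815 / 0.9419 = 18.772

18.772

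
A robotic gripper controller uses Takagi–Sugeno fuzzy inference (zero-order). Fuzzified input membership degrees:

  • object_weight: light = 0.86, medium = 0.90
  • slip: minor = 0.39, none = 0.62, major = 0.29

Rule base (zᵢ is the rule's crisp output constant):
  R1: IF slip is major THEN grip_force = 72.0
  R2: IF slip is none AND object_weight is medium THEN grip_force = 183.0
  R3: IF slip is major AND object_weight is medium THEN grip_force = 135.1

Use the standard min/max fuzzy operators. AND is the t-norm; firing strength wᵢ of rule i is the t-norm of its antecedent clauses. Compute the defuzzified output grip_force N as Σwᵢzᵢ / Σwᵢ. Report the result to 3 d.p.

144.599

R1 (z=72.0): major=0.29 → w = 0.29
R2 (z=183.0): none=0.62, medium=0.90; AND[min(a, b)] → w = 0.62
R3 (z=135.1): major=0.29, medium=0.90; AND[min(a, b)] → w = 0.29
Weighted average = (0.29·72.0 + 0.62·183.0 + 0.29·135.1) / (0.29 + 0.62 + 0.29)
  = 173.5190 / 1.2000 = 144.599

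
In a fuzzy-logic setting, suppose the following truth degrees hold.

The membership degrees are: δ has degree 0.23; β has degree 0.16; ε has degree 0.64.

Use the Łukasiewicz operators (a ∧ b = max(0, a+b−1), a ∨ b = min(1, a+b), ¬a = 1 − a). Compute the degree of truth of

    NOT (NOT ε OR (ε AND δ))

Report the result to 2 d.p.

NOT ε = 1 − 0.64 = 0.36
ε AND δ = max(0, a+b−1) on (0.64, 0.23) = 0.00
NOT ε OR (ε AND δ) = min(1, a+b) on (0.36, 0.00) = 0.36
NOT (NOT ε OR (ε AND δ)) = 1 − 0.36 = 0.64

0.64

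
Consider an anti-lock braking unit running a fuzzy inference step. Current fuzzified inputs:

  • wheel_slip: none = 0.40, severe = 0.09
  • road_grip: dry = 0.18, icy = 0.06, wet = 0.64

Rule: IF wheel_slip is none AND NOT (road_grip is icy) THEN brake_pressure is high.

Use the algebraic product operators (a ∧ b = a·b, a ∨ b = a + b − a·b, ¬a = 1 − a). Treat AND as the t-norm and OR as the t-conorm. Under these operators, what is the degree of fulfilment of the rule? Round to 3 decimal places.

firing strength: none=0.40, ¬icy=1−0.06=0.94; AND[a·b] → w = 0.3760

0.376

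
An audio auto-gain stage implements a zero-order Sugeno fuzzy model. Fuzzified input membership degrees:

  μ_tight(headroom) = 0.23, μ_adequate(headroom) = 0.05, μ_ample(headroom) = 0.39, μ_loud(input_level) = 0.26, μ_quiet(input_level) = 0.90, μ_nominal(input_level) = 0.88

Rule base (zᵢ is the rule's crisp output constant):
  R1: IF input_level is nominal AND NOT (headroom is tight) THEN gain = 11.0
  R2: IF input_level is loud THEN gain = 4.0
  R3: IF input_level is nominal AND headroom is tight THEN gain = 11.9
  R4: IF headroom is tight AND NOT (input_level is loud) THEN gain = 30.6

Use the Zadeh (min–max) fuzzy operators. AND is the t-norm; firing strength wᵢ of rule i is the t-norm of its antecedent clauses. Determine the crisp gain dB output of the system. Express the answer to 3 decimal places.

12.943

R1 (z=11.0): nominal=0.88, ¬tight=1−0.23=0.77; AND[min(a, b)] → w = 0.77
R2 (z=4.0): loud=0.26 → w = 0.26
R3 (z=11.9): nominal=0.88, tight=0.23; AND[min(a, b)] → w = 0.23
R4 (z=30.6): tight=0.23, ¬loud=1−0.26=0.74; AND[min(a, b)] → w = 0.23
Weighted average = (0.77·11.0 + 0.26·4.0 + 0.23·11.9 + 0.23·30.6) / (0.77 + 0.26 + 0.23 + 0.23)
  = 19.2850 / 1.4900 = 12.943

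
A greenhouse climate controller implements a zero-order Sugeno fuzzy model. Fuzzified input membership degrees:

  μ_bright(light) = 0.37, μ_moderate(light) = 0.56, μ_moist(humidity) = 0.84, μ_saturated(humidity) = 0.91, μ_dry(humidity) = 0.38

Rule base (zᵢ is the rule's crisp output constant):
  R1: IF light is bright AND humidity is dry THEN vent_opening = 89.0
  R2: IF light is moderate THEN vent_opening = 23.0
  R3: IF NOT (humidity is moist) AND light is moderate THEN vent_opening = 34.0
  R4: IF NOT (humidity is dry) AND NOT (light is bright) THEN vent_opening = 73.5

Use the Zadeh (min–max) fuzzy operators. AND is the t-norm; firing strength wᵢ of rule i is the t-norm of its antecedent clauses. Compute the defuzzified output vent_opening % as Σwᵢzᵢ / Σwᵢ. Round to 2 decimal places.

R1 (z=89.0): bright=0.37, dry=0.38; AND[min(a, b)] → w = 0.37
R2 (z=23.0): moderate=0.56 → w = 0.56
R3 (z=34.0): ¬moist=1−0.84=0.16, moderate=0.56; AND[min(a, b)] → w = 0.16
R4 (z=73.5): ¬dry=1−0.38=0.62, ¬bright=1−0.37=0.63; AND[min(a, b)] → w = 0.62
Weighted average = (0.37·89.0 + 0.56·23.0 + 0.16·34.0 + 0.62·73.5) / (0.37 + 0.56 + 0.16 + 0.62)
  = 96.8200 / 1.7100 = 56.62

56.62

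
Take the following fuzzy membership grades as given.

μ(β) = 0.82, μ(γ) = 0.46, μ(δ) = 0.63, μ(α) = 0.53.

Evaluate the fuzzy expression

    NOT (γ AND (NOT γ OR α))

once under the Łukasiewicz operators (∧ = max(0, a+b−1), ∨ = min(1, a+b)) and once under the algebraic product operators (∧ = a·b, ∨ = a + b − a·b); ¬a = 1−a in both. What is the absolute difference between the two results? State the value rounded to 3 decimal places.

0.099

Under Łukasiewicz:
  NOT γ = 1 − 0.46 = 0.54
  NOT γ OR α = min(1, a+b) on (0.54, 0.53) = 1.00
  γ AND (NOT γ OR α) = max(0, a+b−1) on (0.46, 1.00) = 0.46
  NOT (γ AND (NOT γ OR α)) = 1 − 0.46 = 0.54
  → value = 0.5400
Under algebraic product:
  NOT γ = 1 − 0.4600 = 0.5400
  NOT γ OR α = a + b − a·b on (0.5400, 0.5300) = 0.7838
  γ AND (NOT γ OR α) = a·b on (0.4600, 0.7838) = 0.3605
  NOT (γ AND (NOT γ OR α)) = 1 − 0.3605 = 0.6395
  → value = 0.6395
|0.5400 − 0.6395| = 0.099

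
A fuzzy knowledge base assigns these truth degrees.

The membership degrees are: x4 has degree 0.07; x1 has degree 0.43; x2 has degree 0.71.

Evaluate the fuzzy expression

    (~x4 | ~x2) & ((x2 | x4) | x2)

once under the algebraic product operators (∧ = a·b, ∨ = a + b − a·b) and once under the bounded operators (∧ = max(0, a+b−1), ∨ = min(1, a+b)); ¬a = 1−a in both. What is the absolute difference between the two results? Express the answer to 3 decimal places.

0.124

Under algebraic product:
  ~x4 = 1 − 0.0700 = 0.9300
  ~x2 = 1 − 0.7100 = 0.2900
  ~x4 | ~x2 = a + b − a·b on (0.9300, 0.2900) = 0.9503
  x2 | x4 = a + b − a·b on (0.7100, 0.0700) = 0.7303
  (x2 | x4) | x2 = a + b − a·b on (0.7303, 0.7100) = 0.9218
  (~x4 | ~x2) & ((x2 | x4) | x2) = a·b on (0.9503, 0.9218) = 0.8760
  → value = 0.8760
Under bounded:
  ~x4 = 1 − 0.07 = 0.93
  ~x2 = 1 − 0.71 = 0.29
  ~x4 | ~x2 = min(1, a+b) on (0.93, 0.29) = 1.00
  x2 | x4 = min(1, a+b) on (0.71, 0.07) = 0.78
  (x2 | x4) | x2 = min(1, a+b) on (0.78, 0.71) = 1.00
  (~x4 | ~x2) & ((x2 | x4) | x2) = max(0, a+b−1) on (1.00, 1.00) = 1.00
  → value = 1.0000
|0.8760 − 1.0000| = 0.124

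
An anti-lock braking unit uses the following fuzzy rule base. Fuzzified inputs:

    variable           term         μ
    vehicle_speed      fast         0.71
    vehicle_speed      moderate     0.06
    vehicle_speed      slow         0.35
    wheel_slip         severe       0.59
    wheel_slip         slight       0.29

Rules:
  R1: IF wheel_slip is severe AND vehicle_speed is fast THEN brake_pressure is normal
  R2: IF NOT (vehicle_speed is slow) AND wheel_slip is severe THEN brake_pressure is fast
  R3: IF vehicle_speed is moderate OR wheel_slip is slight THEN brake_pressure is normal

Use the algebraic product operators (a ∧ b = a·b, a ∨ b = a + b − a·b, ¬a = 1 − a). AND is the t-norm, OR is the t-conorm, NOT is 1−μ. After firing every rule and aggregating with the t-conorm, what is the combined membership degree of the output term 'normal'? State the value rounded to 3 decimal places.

R1: severe=0.59, fast=0.71; AND[a·b] → w = 0.4189
R2: ¬slow=1−0.35=0.65, severe=0.59; AND[a·b] → w = 0.3835
R3: moderate=0.06, slight=0.29; OR[a + b − a·b] → w = 0.3326
Rules with consequent 'normal': {R1, R3} → strengths 0.4189, 0.3326
Aggregate via t-conorm [a + b − a·b]: 0.6122

0.612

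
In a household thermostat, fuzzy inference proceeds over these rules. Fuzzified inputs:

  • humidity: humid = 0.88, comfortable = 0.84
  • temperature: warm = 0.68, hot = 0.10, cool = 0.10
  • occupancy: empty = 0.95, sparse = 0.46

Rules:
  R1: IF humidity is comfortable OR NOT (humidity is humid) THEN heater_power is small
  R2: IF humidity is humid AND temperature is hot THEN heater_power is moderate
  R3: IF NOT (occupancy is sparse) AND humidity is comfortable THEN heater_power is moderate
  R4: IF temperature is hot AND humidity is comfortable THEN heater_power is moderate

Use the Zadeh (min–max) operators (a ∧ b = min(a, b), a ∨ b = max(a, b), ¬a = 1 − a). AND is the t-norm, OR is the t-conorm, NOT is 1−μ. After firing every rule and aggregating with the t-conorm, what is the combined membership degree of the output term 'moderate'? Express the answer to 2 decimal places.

R1: comfortable=0.84, ¬humid=1−0.88=0.12; OR[max(a, b)] → w = 0.84
R2: humid=0.88, hot=0.10; AND[min(a, b)] → w = 0.10
R3: ¬sparse=1−0.46=0.54, comfortable=0.84; AND[min(a, b)] → w = 0.54
R4: hot=0.10, comfortable=0.84; AND[min(a, b)] → w = 0.10
Rules with consequent 'moderate': {R2, R3, R4} → strengths 0.10, 0.54, 0.10
Aggregate via t-conorm [max(a, b)]: 0.54

0.54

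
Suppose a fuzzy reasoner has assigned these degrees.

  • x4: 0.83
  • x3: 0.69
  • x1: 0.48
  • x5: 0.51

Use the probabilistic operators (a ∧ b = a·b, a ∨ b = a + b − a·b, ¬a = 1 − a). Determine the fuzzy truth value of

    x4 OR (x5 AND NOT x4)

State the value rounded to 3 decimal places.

0.845

NOT x4 = 1 − 0.8300 = 0.1700
x5 AND NOT x4 = a·b on (0.5100, 0.1700) = 0.0867
x4 OR (x5 AND NOT x4) = a + b − a·b on (0.8300, 0.0867) = 0.8447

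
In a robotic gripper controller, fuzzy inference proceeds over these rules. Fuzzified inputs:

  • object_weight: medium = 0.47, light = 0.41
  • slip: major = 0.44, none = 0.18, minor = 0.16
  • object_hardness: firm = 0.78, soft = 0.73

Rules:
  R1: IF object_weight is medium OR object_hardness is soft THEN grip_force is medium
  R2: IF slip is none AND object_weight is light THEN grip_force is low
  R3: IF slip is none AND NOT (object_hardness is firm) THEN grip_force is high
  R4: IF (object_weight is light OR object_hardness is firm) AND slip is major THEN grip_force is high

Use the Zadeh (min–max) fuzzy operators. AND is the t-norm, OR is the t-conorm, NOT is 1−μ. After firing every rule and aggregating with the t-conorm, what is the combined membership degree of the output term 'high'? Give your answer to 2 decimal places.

0.44

R1: medium=0.47, soft=0.73; OR[max(a, b)] → w = 0.73
R2: none=0.18, light=0.41; AND[min(a, b)] → w = 0.18
R3: none=0.18, ¬firm=1−0.78=0.22; AND[min(a, b)] → w = 0.18
R4: (light=0.41 OR firm=0.78) = 0.78; AND[min(a, b)] with major=0.44 → w = 0.44
Rules with consequent 'high': {R3, R4} → strengths 0.18, 0.44
Aggregate via t-conorm [max(a, b)]: 0.44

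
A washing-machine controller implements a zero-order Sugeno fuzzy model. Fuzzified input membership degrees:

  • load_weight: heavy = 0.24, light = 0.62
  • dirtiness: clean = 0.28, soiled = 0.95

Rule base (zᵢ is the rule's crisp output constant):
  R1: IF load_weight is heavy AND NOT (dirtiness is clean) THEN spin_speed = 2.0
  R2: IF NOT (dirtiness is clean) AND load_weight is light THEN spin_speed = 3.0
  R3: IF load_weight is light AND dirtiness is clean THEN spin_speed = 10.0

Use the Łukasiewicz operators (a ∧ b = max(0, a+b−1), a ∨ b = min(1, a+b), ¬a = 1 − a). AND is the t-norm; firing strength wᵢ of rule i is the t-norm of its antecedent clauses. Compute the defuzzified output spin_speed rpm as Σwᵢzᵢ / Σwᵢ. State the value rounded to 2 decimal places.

3.00

R1 (z=2.0): heavy=0.24, ¬clean=1−0.28=0.72; AND[max(0, a+b−1)] → w = 0.00
R2 (z=3.0): ¬clean=1−0.28=0.72, light=0.62; AND[max(0, a+b−1)] → w = 0.34
R3 (z=10.0): light=0.62, clean=0.28; AND[max(0, a+b−1)] → w = 0.00
Weighted average = (0.00·2.0 + 0.34·3.0 + 0.00·10.0) / (0.00 + 0.34 + 0.00)
  = 1.0200 / 0.3400 = 3.00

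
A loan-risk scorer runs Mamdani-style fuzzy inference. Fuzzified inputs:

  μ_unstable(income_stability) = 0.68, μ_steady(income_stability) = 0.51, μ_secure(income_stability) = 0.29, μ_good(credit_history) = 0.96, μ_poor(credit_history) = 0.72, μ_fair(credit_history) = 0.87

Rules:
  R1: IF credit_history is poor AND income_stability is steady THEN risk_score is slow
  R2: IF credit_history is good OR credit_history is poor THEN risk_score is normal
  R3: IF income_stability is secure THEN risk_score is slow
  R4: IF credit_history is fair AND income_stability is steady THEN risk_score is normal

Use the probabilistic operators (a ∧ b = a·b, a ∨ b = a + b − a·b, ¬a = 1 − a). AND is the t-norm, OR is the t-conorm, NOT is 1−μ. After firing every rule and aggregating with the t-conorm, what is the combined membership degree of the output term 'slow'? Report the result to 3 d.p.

R1: poor=0.72, steady=0.51; AND[a·b] → w = 0.3672
R2: good=0.96, poor=0.72; OR[a + b − a·b] → w = 0.9888
R3: secure=0.29 → w = 0.2900
R4: fair=0.87, steady=0.51; AND[a·b] → w = 0.4437
Rules with consequent 'slow': {R1, R3} → strengths 0.3672, 0.2900
Aggregate via t-conorm [a + b − a·b]: 0.5507

0.551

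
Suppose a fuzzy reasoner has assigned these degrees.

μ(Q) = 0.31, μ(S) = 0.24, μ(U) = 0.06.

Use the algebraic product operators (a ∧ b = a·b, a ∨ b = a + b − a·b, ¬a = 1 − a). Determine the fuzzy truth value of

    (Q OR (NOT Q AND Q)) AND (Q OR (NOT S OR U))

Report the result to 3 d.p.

NOT Q = 1 − 0.3100 = 0.6900
NOT Q AND Q = a·b on (0.6900, 0.3100) = 0.2139
Q OR (NOT Q AND Q) = a + b − a·b on (0.3100, 0.2139) = 0.4576
NOT S = 1 − 0.2400 = 0.7600
NOT S OR U = a + b − a·b on (0.7600, 0.0600) = 0.7744
Q OR (NOT S OR U) = a + b − a·b on (0.3100, 0.7744) = 0.8443
(Q OR (NOT Q AND Q)) AND (Q OR (NOT S OR U)) = a·b on (0.4576, 0.8443) = 0.3864

0.386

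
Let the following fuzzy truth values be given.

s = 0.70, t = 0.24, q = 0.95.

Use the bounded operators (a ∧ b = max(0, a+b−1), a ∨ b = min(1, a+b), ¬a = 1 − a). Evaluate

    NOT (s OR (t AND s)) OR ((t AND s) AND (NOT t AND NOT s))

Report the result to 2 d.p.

0.30

t AND s = max(0, a+b−1) on (0.24, 0.70) = 0.00
s OR (t AND s) = min(1, a+b) on (0.70, 0.00) = 0.70
NOT (s OR (t AND s)) = 1 − 0.70 = 0.30
t AND s = max(0, a+b−1) on (0.24, 0.70) = 0.00
NOT t = 1 − 0.24 = 0.76
NOT s = 1 − 0.70 = 0.30
NOT t AND NOT s = max(0, a+b−1) on (0.76, 0.30) = 0.06
(t AND s) AND (NOT t AND NOT s) = max(0, a+b−1) on (0.00, 0.06) = 0.00
NOT (s OR (t AND s)) OR ((t AND s) AND (NOT t AND NOT s)) = min(1, a+b) on (0.30, 0.00) = 0.30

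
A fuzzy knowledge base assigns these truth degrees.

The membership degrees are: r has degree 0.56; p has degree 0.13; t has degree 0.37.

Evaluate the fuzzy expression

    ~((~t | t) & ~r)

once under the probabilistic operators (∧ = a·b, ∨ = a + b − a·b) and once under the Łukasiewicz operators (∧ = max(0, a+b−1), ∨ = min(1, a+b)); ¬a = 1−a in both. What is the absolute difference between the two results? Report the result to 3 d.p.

0.103

Under probabilistic:
  ~t = 1 − 0.3700 = 0.6300
  ~t | t = a + b − a·b on (0.6300, 0.3700) = 0.7669
  ~r = 1 − 0.5600 = 0.4400
  (~t | t) & ~r = a·b on (0.7669, 0.4400) = 0.3374
  ~((~t | t) & ~r) = 1 − 0.3374 = 0.6626
  → value = 0.6626
Under Łukasiewicz:
  ~t = 1 − 0.37 = 0.63
  ~t | t = min(1, a+b) on (0.63, 0.37) = 1.00
  ~r = 1 − 0.56 = 0.44
  (~t | t) & ~r = max(0, a+b−1) on (1.00, 0.44) = 0.44
  ~((~t | t) & ~r) = 1 − 0.44 = 0.56
  → value = 0.5600
|0.6626 − 0.5600| = 0.103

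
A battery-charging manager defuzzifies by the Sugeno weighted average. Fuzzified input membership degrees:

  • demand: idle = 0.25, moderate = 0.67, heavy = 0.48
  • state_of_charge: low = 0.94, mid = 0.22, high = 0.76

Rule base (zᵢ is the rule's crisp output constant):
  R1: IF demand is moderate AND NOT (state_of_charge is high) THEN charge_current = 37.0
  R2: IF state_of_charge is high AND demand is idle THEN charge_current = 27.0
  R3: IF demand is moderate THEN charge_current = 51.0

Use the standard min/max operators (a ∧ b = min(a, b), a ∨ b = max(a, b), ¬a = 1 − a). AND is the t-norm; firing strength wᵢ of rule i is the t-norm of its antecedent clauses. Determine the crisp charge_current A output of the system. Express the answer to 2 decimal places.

42.93

R1 (z=37.0): moderate=0.67, ¬high=1−0.76=0.24; AND[min(a, b)] → w = 0.24
R2 (z=27.0): high=0.76, idle=0.25; AND[min(a, b)] → w = 0.25
R3 (z=51.0): moderate=0.67 → w = 0.67
Weighted average = (0.24·37.0 + 0.25·27.0 + 0.67·51.0) / (0.24 + 0.25 + 0.67)
  = 49.8000 / 1.1600 = 42.93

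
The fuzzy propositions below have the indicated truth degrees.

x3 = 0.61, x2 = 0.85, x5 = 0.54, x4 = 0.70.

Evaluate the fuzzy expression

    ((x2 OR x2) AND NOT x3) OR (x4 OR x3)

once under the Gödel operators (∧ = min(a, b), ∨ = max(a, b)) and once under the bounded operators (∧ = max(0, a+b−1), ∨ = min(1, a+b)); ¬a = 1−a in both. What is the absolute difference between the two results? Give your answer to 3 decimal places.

0.300

Under Gödel:
  x2 OR x2 = max(a, b) on (0.85, 0.85) = 0.85
  NOT x3 = 1 − 0.61 = 0.39
  (x2 OR x2) AND NOT x3 = min(a, b) on (0.85, 0.39) = 0.39
  x4 OR x3 = max(a, b) on (0.70, 0.61) = 0.70
  ((x2 OR x2) AND NOT x3) OR (x4 OR x3) = max(a, b) on (0.39, 0.70) = 0.70
  → value = 0.7000
Under bounded:
  x2 OR x2 = min(1, a+b) on (0.85, 0.85) = 1.00
  NOT x3 = 1 − 0.61 = 0.39
  (x2 OR x2) AND NOT x3 = max(0, a+b−1) on (1.00, 0.39) = 0.39
  x4 OR x3 = min(1, a+b) on (0.70, 0.61) = 1.00
  ((x2 OR x2) AND NOT x3) OR (x4 OR x3) = min(1, a+b) on (0.39, 1.00) = 1.00
  → value = 1.0000
|0.7000 − 1.0000| = 0.300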